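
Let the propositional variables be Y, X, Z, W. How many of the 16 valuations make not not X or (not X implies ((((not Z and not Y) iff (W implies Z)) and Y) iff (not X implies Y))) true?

Initial set: {(not not X or (not X implies ((((not Z and not Y) iff (W implies Z)) and Y) iff (not X implies Y))))}.
(not not X or (not X implies ((((not Z and not Y) iff (W implies Z)) and Y) iff (not X implies Y)))): β-rule — branch into not not X  //  (not X implies ((((not Z and not Y) iff (W implies Z)) and Y) iff (not X implies Y))).
  branch 1 (add not not X):
    not not X: drop double negation, giving X.
    ○ open, literals {X=1}.
  branch 2 (add (not X implies ((((not Z and not Y) iff (W implies Z)) and Y) iff (not X implies Y)))):
    (not X implies ((((not Z and not Y) iff (W implies Z)) and Y) iff (not X implies Y))): β-rule — branch into not not X  //  ((((not Z and not Y) iff (W implies Z)) and Y) iff (not X implies Y)).
      branch 2.1 (add not not X):
        ○ open, literals {X=1}.
      branch 2.2 (add ((((not Z and not Y) iff (W implies Z)) and Y) iff (not X implies Y))):
        ((((not Z and not Y) iff (W implies Z)) and Y) iff (not X implies Y)): β-rule — branch into (((not Z and not Y) iff (W implies Z)) and Y), (not X implies Y)  //  not (((not Z and not Y) iff (W implies Z)) and Y), not (not X implies Y).
          branch 2.2.1 (add (((not Z and not Y) iff (W implies Z)) and Y), (not X implies Y)):
            (((not Z and not Y) iff (W implies Z)) and Y): α-rule — add ((not Z and not Y) iff (W implies Z)), Y.
            (not X implies Y): β-rule — branch into not not X  //  Y.
              branch 2.2.1.1 (add not not X):
                ((not Z and not Y) iff (W implies Z)): β-rule — branch into (not Z and not Y), (W implies Z)  //  not (not Z and not Y), not (W implies Z).
                  branch 2.2.1.1.1 (add (not Z and not Y), (W implies Z)):
                    (not Z and not Y): α-rule — add not Z, not Y.
                    × closes — contains both Y and not Y.
                  branch 2.2.1.1.2 (add not (not Z and not Y), not (W implies Z)):
                    not (W implies Z): α-rule — add W, not Z.
                    not (not Z and not Y): β-rule — branch into not not Z  //  not not Y.
                      branch 2.2.1.1.2.1 (add not not Z):
                        × closes — contains both Z and not Z.
                      branch 2.2.1.1.2.2 (add not not Y):
                        ○ open, literals {W=1, X=1, Y=1, Z=0}.
              branch 2.2.1.2 (add Y):
                ((not Z and not Y) iff (W implies Z)): β-rule — branch into (not Z and not Y), (W implies Z)  //  not (not Z and not Y), not (W implies Z).
                  branch 2.2.1.2.1 (add (not Z and not Y), (W implies Z)):
                    (not Z and not Y): α-rule — add not Z, not Y.
                    × closes — contains both Y and not Y.
                  branch 2.2.1.2.2 (add not (not Z and not Y), not (W implies Z)):
                    not (W implies Z): α-rule — add W, not Z.
                    not (not Z and not Y): β-rule — branch into not not Z  //  not not Y.
                      branch 2.2.1.2.2.1 (add not not Z):
                        × closes — contains both Z and not Z.
                      branch 2.2.1.2.2.2 (add not not Y):
                        ○ open, literals {W=1, Y=1, Z=0}.
          branch 2.2.2 (add not (((not Z and not Y) iff (W implies Z)) and Y), not (not X implies Y)):
            not (not X implies Y): α-rule — add not X, not Y.
            not (((not Z and not Y) iff (W implies Z)) and Y): β-rule — branch into not ((not Z and not Y) iff (W implies Z))  //  not Y.
              branch 2.2.2.1 (add not ((not Z and not Y) iff (W implies Z))):
                not ((not Z and not Y) iff (W implies Z)): β-rule — branch into (not Z and not Y), not (W implies Z)  //  not (not Z and not Y), (W implies Z).
                  branch 2.2.2.1.1 (add (not Z and not Y), not (W implies Z)):
                    (not Z and not Y): α-rule — add not Z, not Y.
                    not (W implies Z): α-rule — add W, not Z.
                    ○ open, literals {W=1, X=0, Y=0, Z=0}.
                  branch 2.2.2.1.2 (add not (not Z and not Y), (W implies Z)):
                    not (not Z and not Y): β-rule — branch into not not Z  //  not not Y.
                      branch 2.2.2.1.2.1 (add not not Z):
                        (W implies Z): β-rule — branch into not W  //  Z.
                          branch 2.2.2.1.2.1.1 (add not W):
                            ○ open, literals {W=0, X=0, Y=0, Z=1}.
                          branch 2.2.2.1.2.1.2 (add Z):
                            ○ open, literals {X=0, Y=0, Z=1}.
                      branch 2.2.2.1.2.2 (add not not Y):
                        × closes — contains both Y and not Y.
              branch 2.2.2.2 (add not Y):
                ○ open, literals {X=0, Y=0}.
5 branches closed, 8 open.
Each open branch fixes some atoms; the unmentioned ones are free. Counting distinct full assignments: branch {X=1} (Y, Z, W) contributes 8 new; branch {X=1} (Y, Z, W) contributes 0 new; branch {W=1, X=1, Y=1, Z=0} (none free) contributes 0 new; branch {W=1, Y=1, Z=0} (X) contributes 1 new; branch {W=1, X=0, Y=0, Z=0} (none free) contributes 1 new; branch {W=0, X=0, Y=0, Z=1} (none free) contributes 1 new; branch {X=0, Y=0, Z=1} (W) contributes 1 new; branch {X=0, Y=0} (Z, W) contributes 1 new. Total: 13.

13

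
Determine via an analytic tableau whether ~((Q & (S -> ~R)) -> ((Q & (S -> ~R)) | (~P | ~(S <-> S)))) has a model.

Initial set: {~((Q & (S -> ~R)) -> ((Q & (S -> ~R)) | (~P | ~(S <-> S))))}.
~((Q & (S -> ~R)) -> ((Q & (S -> ~R)) | (~P | ~(S <-> S)))): α-rule — add (Q & (S -> ~R)), ~((Q & (S -> ~R)) | (~P | ~(S <-> S))).
(Q & (S -> ~R)): α-rule — add Q, (S -> ~R).
~((Q & (S -> ~R)) | (~P | ~(S <-> S))): α-rule — add ~(Q & (S -> ~R)), ~(~P | ~(S <-> S)).
~(~P | ~(S <-> S)): α-rule — add ~~P, ~~(S <-> S).
(S -> ~R): β-rule — branch into ~S  //  ~R.
  branch 1 (add ~S):
    ~(Q & (S -> ~R)): β-rule — branch into ~Q  //  ~(S -> ~R).
      branch 1.1 (add ~Q):
        × closes — contains both Q and ~Q.
      branch 1.2 (add ~(S -> ~R)):
        ~(S -> ~R): α-rule — add S, ~~R.
        × closes — contains both S and ~S.
  branch 2 (add ~R):
    ~(Q & (S -> ~R)): β-rule — branch into ~Q  //  ~(S -> ~R).
      branch 2.1 (add ~Q):
        × closes — contains both Q and ~Q.
      branch 2.2 (add ~(S -> ~R)):
        ~(S -> ~R): α-rule — add S, ~~R.
        × closes — contains both R and ~R.
All 4 branches close.
Every branch closed; the formula is unsatisfiable.

Unsatisfiable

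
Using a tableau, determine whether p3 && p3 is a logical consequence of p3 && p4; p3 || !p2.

Initial set: {(p3 && p4); (p3 || !p2); !(p3 && p3)}.
(p3 && p4): α-rule — add p3, p4.
(p3 || !p2): β-rule — branch into p3  //  !p2.
  branch 1 (add p3):
    !(p3 && p3): β-rule — branch into !p3  //  !p3.
      branch 1.1 (add !p3):
        × closes — contains both p3 and !p3.
      branch 1.2 (add !p3):
        × closes — contains both p3 and !p3.
  branch 2 (add !p2):
    !(p3 && p3): β-rule — branch into !p3  //  !p3.
      branch 2.1 (add !p3):
        × closes — contains both p3 and !p3.
      branch 2.2 (add !p3):
        × closes — contains both p3 and !p3.
All 4 branches close.
Every branch closed, so the premises entail the conclusion.

Yes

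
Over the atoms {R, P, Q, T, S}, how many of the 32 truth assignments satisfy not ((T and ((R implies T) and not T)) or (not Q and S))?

Initial set: {not ((T and ((R implies T) and not T)) or (not Q and S))}.
not ((T and ((R implies T) and not T)) or (not Q and S)): α-rule — add not (T and ((R implies T) and not T)), not (not Q and S).
not (T and ((R implies T) and not T)): β-rule — branch into not T  //  not ((R implies T) and not T).
  branch 1 (add not T):
    not (not Q and S): β-rule — branch into not not Q  //  not S.
      branch 1.1 (add not not Q):
        ○ open, literals {Q=1, T=0}.
      branch 1.2 (add not S):
        ○ open, literals {S=0, T=0}.
  branch 2 (add not ((R implies T) and not T)):
    not (not Q and S): β-rule — branch into not not Q  //  not S.
      branch 2.1 (add not not Q):
        not ((R implies T) and not T): β-rule — branch into not (R implies T)  //  not not T.
          branch 2.1.1 (add not (R implies T)):
            not (R implies T): α-rule — add R, not T.
            ○ open, literals {Q=1, R=1, T=0}.
          branch 2.1.2 (add not not T):
            ○ open, literals {Q=1, T=1}.
      branch 2.2 (add not S):
        not ((R implies T) and not T): β-rule — branch into not (R implies T)  //  not not T.
          branch 2.2.1 (add not (R implies T)):
            not (R implies T): α-rule — add R, not T.
            ○ open, literals {R=1, S=0, T=0}.
          branch 2.2.2 (add not not T):
            ○ open, literals {S=0, T=1}.
0 branches closed, 6 open.
Each open branch fixes some atoms; the unmentioned ones are free. Counting distinct full assignments: branch {Q=1, T=0} (R, P, S) contributes 8 new; branch {S=0, T=0} (R, P, Q) contributes 4 new; branch {Q=1, R=1, T=0} (P, S) contributes 0 new; branch {Q=1, T=1} (R, P, S) contributes 8 new; branch {R=1, S=0, T=0} (P, Q) contributes 0 new; branch {S=0, T=1} (R, P, Q) contributes 4 new. Total: 24.

24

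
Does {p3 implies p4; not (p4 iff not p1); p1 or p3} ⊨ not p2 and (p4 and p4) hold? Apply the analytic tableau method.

No

Initial set: {T (p3 implies p4); T not (p4 iff not p1); T (p1 or p3); F (not p2 and (p4 and p4))}.
T (p3 implies p4): β-rule — branch into F p3  //  T p4.
  branch 1 (add F p3):
    T not (p4 iff not p1): β-rule — branch into T p4, F not p1  //  F p4, T not p1.
      branch 1.1 (add T p4, F not p1):
        T (p1 or p3): β-rule — branch into T p1  //  T p3.
          branch 1.1.1 (add T p1):
            F (not p2 and (p4 and p4)): β-rule — branch into F not p2  //  F (p4 and p4).
              branch 1.1.1.1 (add F not p2):
                ○ open, literals {p1=true, p2=true, p3=false, p4=true}.
              branch 1.1.1.2 (add F (p4 and p4)):
                F (p4 and p4): β-rule — branch into F p4  //  F p4.
                  branch 1.1.1.2.1 (add F p4):
                    × closes — contains both p4 and not p4.
                  branch 1.1.1.2.2 (add F p4):
                    × closes — contains both p4 and not p4.
          branch 1.1.2 (add T p3):
            × closes — contains both p3 and not p3.
      branch 1.2 (add F p4, T not p1):
        T (p1 or p3): β-rule — branch into T p1  //  T p3.
          branch 1.2.1 (add T p1):
            × closes — contains both p1 and not p1.
          branch 1.2.2 (add T p3):
            × closes — contains both p3 and not p3.
  branch 2 (add T p4):
    T not (p4 iff not p1): β-rule — branch into T p4, F not p1  //  F p4, T not p1.
      branch 2.1 (add T p4, F not p1):
        T (p1 or p3): β-rule — branch into T p1  //  T p3.
          branch 2.1.1 (add T p1):
            F (not p2 and (p4 and p4)): β-rule — branch into F not p2  //  F (p4 and p4).
              branch 2.1.1.1 (add F not p2):
                ○ open, literals {p1=true, p2=true, p4=true}.
              branch 2.1.1.2 (add F (p4 and p4)):
                F (p4 and p4): β-rule — branch into F p4  //  F p4.
                  branch 2.1.1.2.1 (add F p4):
                    × closes — contains both p4 and not p4.
                  branch 2.1.1.2.2 (add F p4):
                    × closes — contains both p4 and not p4.
          branch 2.1.2 (add T p3):
            F (not p2 and (p4 and p4)): β-rule — branch into F not p2  //  F (p4 and p4).
              branch 2.1.2.1 (add F not p2):
                ○ open, literals {p1=true, p2=true, p3=true, p4=true}.
              branch 2.1.2.2 (add F (p4 and p4)):
                F (p4 and p4): β-rule — branch into F p4  //  F p4.
                  branch 2.1.2.2.1 (add F p4):
                    × closes — contains both p4 and not p4.
                  branch 2.1.2.2.2 (add F p4):
                    × closes — contains both p4 and not p4.
      branch 2.2 (add F p4, T not p1):
        × closes — contains both p4 and not p4.
10 branches closed, 3 open.
An open branch gives a countermodel: p1=true, p2=true, p3=false, p4=true (unmentioned atoms arbitrary); the premises hold there but the conclusion fails.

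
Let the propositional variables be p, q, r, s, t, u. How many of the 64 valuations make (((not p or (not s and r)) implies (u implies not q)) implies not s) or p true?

52

Initial set: {T ((((not p or (not s and r)) implies (u implies not q)) implies not s) or p)}.
T ((((not p or (not s and r)) implies (u implies not q)) implies not s) or p): β-rule — branch into T (((not p or (not s and r)) implies (u implies not q)) implies not s)  //  T p.
  branch 1 (add T (((not p or (not s and r)) implies (u implies not q)) implies not s)):
    T (((not p or (not s and r)) implies (u implies not q)) implies not s): β-rule — branch into F ((not p or (not s and r)) implies (u implies not q))  //  T not s.
      branch 1.1 (add F ((not p or (not s and r)) implies (u implies not q))):
        F ((not p or (not s and r)) implies (u implies not q)): α-rule — add T (not p or (not s and r)), F (u implies not q).
        F (u implies not q): α-rule — add T u, F not q.
        T (not p or (not s and r)): β-rule — branch into T not p  //  T (not s and r).
          branch 1.1.1 (add T not p):
            ○ open, literals {p=0, q=1, u=1}.
          branch 1.1.2 (add T (not s and r)):
            T (not s and r): α-rule — add T not s, T r.
            ○ open, literals {q=1, r=1, s=0, u=1}.
      branch 1.2 (add T not s):
        ○ open, literals {s=0}.
  branch 2 (add T p):
    ○ open, literals {p=1}.
0 branches closed, 4 open.
Each open branch fixes some atoms; the unmentioned ones are free. Counting distinct full assignments: branch {p=0, q=1, u=1} (r, s, t) contributes 8 new; branch {q=1, r=1, s=0, u=1} (p, t) contributes 2 new; branch {s=0} (p, q, r, t, u) contributes 26 new; branch {p=1} (q, r, s, t, u) contributes 16 new. Total: 52.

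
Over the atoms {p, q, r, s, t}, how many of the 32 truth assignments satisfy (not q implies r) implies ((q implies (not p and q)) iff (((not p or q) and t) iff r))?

18

Initial set: {((not q implies r) implies ((q implies (not p and q)) iff (((not p or q) and t) iff r)))}.
((not q implies r) implies ((q implies (not p and q)) iff (((not p or q) and t) iff r))): β-rule — branch into not (not q implies r)  //  ((q implies (not p and q)) iff (((not p or q) and t) iff r)).
  branch 1 (add not (not q implies r)):
    not (not q implies r): α-rule — add not q, not r.
    ○ open, literals {q=F, r=F}.
  branch 2 (add ((q implies (not p and q)) iff (((not p or q) and t) iff r))):
    ((q implies (not p and q)) iff (((not p or q) and t) iff r)): β-rule — branch into (q implies (not p and q)), (((not p or q) and t) iff r)  //  not (q implies (not p and q)), not (((not p or q) and t) iff r).
      branch 2.1 (add (q implies (not p and q)), (((not p or q) and t) iff r)):
        (q implies (not p and q)): β-rule — branch into not q  //  (not p and q).
          branch 2.1.1 (add not q):
            (((not p or q) and t) iff r): β-rule — branch into ((not p or q) and t), r  //  not ((not p or q) and t), not r.
              branch 2.1.1.1 (add ((not p or q) and t), r):
                ((not p or q) and t): α-rule — add (not p or q), t.
                (not p or q): β-rule — branch into not p  //  q.
                  branch 2.1.1.1.1 (add not p):
                    ○ open, literals {p=F, q=F, r=T, t=T}.
                  branch 2.1.1.1.2 (add q):
                    × closes — contains both q and not q.
              branch 2.1.1.2 (add not ((not p or q) and t), not r):
                not ((not p or q) and t): β-rule — branch into not (not p or q)  //  not t.
                  branch 2.1.1.2.1 (add not (not p or q)):
                    not (not p or q): α-rule — add not not p, not q.
                    ○ open, literals {p=T, q=F, r=F}.
                  branch 2.1.1.2.2 (add not t):
                    ○ open, literals {q=F, r=F, t=F}.
          branch 2.1.2 (add (not p and q)):
            (not p and q): α-rule — add not p, q.
            (((not p or q) and t) iff r): β-rule — branch into ((not p or q) and t), r  //  not ((not p or q) and t), not r.
              branch 2.1.2.1 (add ((not p or q) and t), r):
                ((not p or q) and t): α-rule — add (not p or q), t.
                (not p or q): β-rule — branch into not p  //  q.
                  branch 2.1.2.1.1 (add not p):
                    ○ open, literals {p=F, q=T, r=T, t=T}.
                  branch 2.1.2.1.2 (add q):
                    ○ open, literals {p=F, q=T, r=T, t=T}.
              branch 2.1.2.2 (add not ((not p or q) and t), not r):
                not ((not p or q) and t): β-rule — branch into not (not p or q)  //  not t.
                  branch 2.1.2.2.1 (add not (not p or q)):
                    not (not p or q): α-rule — add not not p, not q.
                    × closes — contains both p and not p.
                  branch 2.1.2.2.2 (add not t):
                    ○ open, literals {p=F, q=T, r=F, t=F}.
      branch 2.2 (add not (q implies (not p and q)), not (((not p or q) and t) iff r)):
        not (q implies (not p and q)): α-rule — add q, not (not p and q).
        not (((not p or q) and t) iff r): β-rule — branch into ((not p or q) and t), not r  //  not ((not p or q) and t), r.
          branch 2.2.1 (add ((not p or q) and t), not r):
            ((not p or q) and t): α-rule — add (not p or q), t.
            not (not p and q): β-rule — branch into not not p  //  not q.
              branch 2.2.1.1 (add not not p):
                (not p or q): β-rule — branch into not p  //  q.
                  branch 2.2.1.1.1 (add not p):
                    × closes — contains both p and not p.
                  branch 2.2.1.1.2 (add q):
                    ○ open, literals {p=T, q=T, r=F, t=T}.
              branch 2.2.1.2 (add not q):
                × closes — contains both q and not q.
          branch 2.2.2 (add not ((not p or q) and t), r):
            not (not p and q): β-rule — branch into not not p  //  not q.
              branch 2.2.2.1 (add not not p):
                not ((not p or q) and t): β-rule — branch into not (not p or q)  //  not t.
                  branch 2.2.2.1.1 (add not (not p or q)):
                    not (not p or q): α-rule — add not not p, not q.
                    × closes — contains both q and not q.
                  branch 2.2.2.1.2 (add not t):
                    ○ open, literals {p=T, q=T, r=T, t=F}.
              branch 2.2.2.2 (add not q):
                × closes — contains both q and not q.
6 branches closed, 9 open.
Each open branch fixes some atoms; the unmentioned ones are free. Counting distinct full assignments: branch {q=F, r=F} (p, s, t) contributes 8 new; branch {p=F, q=F, r=T, t=T} (s) contributes 2 new; branch {p=T, q=F, r=F} (s, t) contributes 0 new; branch {q=F, r=F, t=F} (p, s) contributes 0 new; branch {p=F, q=T, r=T, t=T} (s) contributes 2 new; branch {p=F, q=T, r=T, t=T} (s) contributes 0 new; branch {p=F, q=T, r=F, t=F} (s) contributes 2 new; branch {p=T, q=T, r=F, t=T} (s) contributes 2 new; branch {p=T, q=T, r=T, t=F} (s) contributes 2 new. Total: 18.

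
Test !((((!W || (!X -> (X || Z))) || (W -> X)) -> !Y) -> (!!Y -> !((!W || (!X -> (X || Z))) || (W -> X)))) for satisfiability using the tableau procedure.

Unsatisfiable

Initial set: {T !((((!W || (!X -> (X || Z))) || (W -> X)) -> !Y) -> (!!Y -> !((!W || (!X -> (X || Z))) || (W -> X))))}.
T !((((!W || (!X -> (X || Z))) || (W -> X)) -> !Y) -> (!!Y -> !((!W || (!X -> (X || Z))) || (W -> X)))): α-rule — add T (((!W || (!X -> (X || Z))) || (W -> X)) -> !Y), F (!!Y -> !((!W || (!X -> (X || Z))) || (W -> X))).
F (!!Y -> !((!W || (!X -> (X || Z))) || (W -> X))): α-rule — add T !!Y, F !((!W || (!X -> (X || Z))) || (W -> X)).
T !!Y: drop double negation, giving T Y.
T (((!W || (!X -> (X || Z))) || (W -> X)) -> !Y): β-rule — branch into F ((!W || (!X -> (X || Z))) || (W -> X))  //  T !Y.
  branch 1 (add F ((!W || (!X -> (X || Z))) || (W -> X))):
    F ((!W || (!X -> (X || Z))) || (W -> X)): α-rule — add F (!W || (!X -> (X || Z))), F (W -> X).
    F (!W || (!X -> (X || Z))): α-rule — add F !W, F (!X -> (X || Z)).
    F (W -> X): α-rule — add T W, F X.
    F (!X -> (X || Z)): α-rule — add T !X, F (X || Z).
    F (X || Z): α-rule — add F X, F Z.
    F !((!W || (!X -> (X || Z))) || (W -> X)): β-rule — branch into T (!W || (!X -> (X || Z)))  //  T (W -> X).
      branch 1.1 (add T (!W || (!X -> (X || Z)))):
        T (!W || (!X -> (X || Z))): β-rule — branch into T !W  //  T (!X -> (X || Z)).
          branch 1.1.1 (add T !W):
            × closes — contains both W and !W.
          branch 1.1.2 (add T (!X -> (X || Z))):
            T (!X -> (X || Z)): β-rule — branch into F !X  //  T (X || Z).
              branch 1.1.2.1 (add F !X):
                × closes — contains both X and !X.
              branch 1.1.2.2 (add T (X || Z)):
                T (X || Z): β-rule — branch into T X  //  T Z.
                  branch 1.1.2.2.1 (add T X):
                    × closes — contains both X and !X.
                  branch 1.1.2.2.2 (add T Z):
                    × closes — contains both Z and !Z.
      branch 1.2 (add T (W -> X)):
        T (W -> X): β-rule — branch into F W  //  T X.
          branch 1.2.1 (add F W):
            × closes — contains both W and !W.
          branch 1.2.2 (add T X):
            × closes — contains both X and !X.
  branch 2 (add T !Y):
    × closes — contains both Y and !Y.
All 7 branches close.
Every branch closed; the formula is unsatisfiable.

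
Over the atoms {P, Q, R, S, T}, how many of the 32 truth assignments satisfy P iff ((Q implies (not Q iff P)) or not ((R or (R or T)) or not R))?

Initial set: {(P iff ((Q implies (not Q iff P)) or not ((R or (R or T)) or not R)))}.
(P iff ((Q implies (not Q iff P)) or not ((R or (R or T)) or not R))): β-rule — branch into P, ((Q implies (not Q iff P)) or not ((R or (R or T)) or not R))  //  not P, not ((Q implies (not Q iff P)) or not ((R or (R or T)) or not R)).
  branch 1 (add P, ((Q implies (not Q iff P)) or not ((R or (R or T)) or not R))):
    ((Q implies (not Q iff P)) or not ((R or (R or T)) or not R)): β-rule — branch into (Q implies (not Q iff P))  //  not ((R or (R or T)) or not R).
      branch 1.1 (add (Q implies (not Q iff P))):
        (Q implies (not Q iff P)): β-rule — branch into not Q  //  (not Q iff P).
          branch 1.1.1 (add not Q):
            ○ open, literals {P=true, Q=false}.
          branch 1.1.2 (add (not Q iff P)):
            (not Q iff P): β-rule — branch into not Q, P  //  not not Q, not P.
              branch 1.1.2.1 (add not Q, P):
                ○ open, literals {P=true, Q=false}.
              branch 1.1.2.2 (add not not Q, not P):
                × closes — contains both P and not P.
      branch 1.2 (add not ((R or (R or T)) or not R)):
        not ((R or (R or T)) or not R): α-rule — add not (R or (R or T)), not not R.
        not (R or (R or T)): α-rule — add not R, not (R or T).
        × closes — contains both R and not R.
  branch 2 (add not P, not ((Q implies (not Q iff P)) or not ((R or (R or T)) or not R))):
    not ((Q implies (not Q iff P)) or not ((R or (R or T)) or not R)): α-rule — add not (Q implies (not Q iff P)), not not ((R or (R or T)) or not R).
    not (Q implies (not Q iff P)): α-rule — add Q, not (not Q iff P).
    not not ((R or (R or T)) or not R): β-rule — branch into (R or (R or T))  //  not R.
      branch 2.1 (add (R or (R or T))):
        not (not Q iff P): β-rule — branch into not Q, not P  //  not not Q, P.
          branch 2.1.1 (add not Q, not P):
            × closes — contains both Q and not Q.
          branch 2.1.2 (add not not Q, P):
            × closes — contains both P and not P.
      branch 2.2 (add not R):
        not (not Q iff P): β-rule — branch into not Q, not P  //  not not Q, P.
          branch 2.2.1 (add not Q, not P):
            × closes — contains both Q and not Q.
          branch 2.2.2 (add not not Q, P):
            × closes — contains both P and not P.
6 branches closed, 2 open.
Each open branch fixes some atoms; the unmentioned ones are free. Counting distinct full assignments: branch {P=true, Q=false} (R, S, T) contributes 8 new; branch {P=true, Q=false} (R, S, T) contributes 0 new. Total: 8.

8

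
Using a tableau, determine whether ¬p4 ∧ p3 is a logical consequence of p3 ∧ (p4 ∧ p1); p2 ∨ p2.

Initial set: {(p3 ∧ (p4 ∧ p1)); (p2 ∨ p2); ¬(¬p4 ∧ p3)}.
(p3 ∧ (p4 ∧ p1)): α-rule — add p3, (p4 ∧ p1).
(p4 ∧ p1): α-rule — add p4, p1.
(p2 ∨ p2): β-rule — branch into p2  //  p2.
  branch 1 (add p2):
    ¬(¬p4 ∧ p3): β-rule — branch into ¬¬p4  //  ¬p3.
      branch 1.1 (add ¬¬p4):
        ○ open, literals {p1=1, p2=1, p3=1, p4=1}.
      branch 1.2 (add ¬p3):
        × closes — contains both p3 and ¬p3.
  branch 2 (add p2):
    ¬(¬p4 ∧ p3): β-rule — branch into ¬¬p4  //  ¬p3.
      branch 2.1 (add ¬¬p4):
        ○ open, literals {p1=1, p2=1, p3=1, p4=1}.
      branch 2.2 (add ¬p3):
        × closes — contains both p3 and ¬p3.
2 branches closed, 2 open.
An open branch gives a countermodel: p1=1, p2=1, p3=1, p4=1 (unmentioned atoms arbitrary); the premises hold there but the conclusion fails.

No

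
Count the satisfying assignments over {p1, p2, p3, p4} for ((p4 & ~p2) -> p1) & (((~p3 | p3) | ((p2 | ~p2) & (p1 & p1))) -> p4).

Initial set: {(((p4 & ~p2) -> p1) & (((~p3 | p3) | ((p2 | ~p2) & (p1 & p1))) -> p4))}.
(((p4 & ~p2) -> p1) & (((~p3 | p3) | ((p2 | ~p2) & (p1 & p1))) -> p4)): α-rule — add ((p4 & ~p2) -> p1), (((~p3 | p3) | ((p2 | ~p2) & (p1 & p1))) -> p4).
((p4 & ~p2) -> p1): β-rule — branch into ~(p4 & ~p2)  //  p1.
  branch 1 (add ~(p4 & ~p2)):
    (((~p3 | p3) | ((p2 | ~p2) & (p1 & p1))) -> p4): β-rule — branch into ~((~p3 | p3) | ((p2 | ~p2) & (p1 & p1)))  //  p4.
      branch 1.1 (add ~((~p3 | p3) | ((p2 | ~p2) & (p1 & p1)))):
        ~((~p3 | p3) | ((p2 | ~p2) & (p1 & p1))): α-rule — add ~(~p3 | p3), ~((p2 | ~p2) & (p1 & p1)).
        ~(~p3 | p3): α-rule — add ~~p3, ~p3.
        × closes — contains both p3 and ~p3.
      branch 1.2 (add p4):
        ~(p4 & ~p2): β-rule — branch into ~p4  //  ~~p2.
          branch 1.2.1 (add ~p4):
            × closes — contains both p4 and ~p4.
          branch 1.2.2 (add ~~p2):
            ○ open, literals {p2=true, p4=true}.
  branch 2 (add p1):
    (((~p3 | p3) | ((p2 | ~p2) & (p1 & p1))) -> p4): β-rule — branch into ~((~p3 | p3) | ((p2 | ~p2) & (p1 & p1)))  //  p4.
      branch 2.1 (add ~((~p3 | p3) | ((p2 | ~p2) & (p1 & p1)))):
        ~((~p3 | p3) | ((p2 | ~p2) & (p1 & p1))): α-rule — add ~(~p3 | p3), ~((p2 | ~p2) & (p1 & p1)).
        ~(~p3 | p3): α-rule — add ~~p3, ~p3.
        × closes — contains both p3 and ~p3.
      branch 2.2 (add p4):
        ○ open, literals {p1=true, p4=true}.
3 branches closed, 2 open.
Each open branch fixes some atoms; the unmentioned ones are free. Counting distinct full assignments: branch {p2=true, p4=true} (p1, p3) contributes 4 new; branch {p1=true, p4=true} (p2, p3) contributes 2 new. Total: 6.

6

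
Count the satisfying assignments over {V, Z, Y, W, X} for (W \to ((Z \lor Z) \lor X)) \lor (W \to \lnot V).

30

Initial set: {T ((W \to ((Z \lor Z) \lor X)) \lor (W \to \lnot V))}.
T ((W \to ((Z \lor Z) \lor X)) \lor (W \to \lnot V)): β-rule — branch into T (W \to ((Z \lor Z) \lor X))  //  T (W \to \lnot V).
  branch 1 (add T (W \to ((Z \lor Z) \lor X))):
    T (W \to ((Z \lor Z) \lor X)): β-rule — branch into F W  //  T ((Z \lor Z) \lor X).
      branch 1.1 (add F W):
        ○ open, literals {W=0}.
      branch 1.2 (add T ((Z \lor Z) \lor X)):
        T ((Z \lor Z) \lor X): β-rule — branch into T (Z \lor Z)  //  T X.
          branch 1.2.1 (add T (Z \lor Z)):
            T (Z \lor Z): β-rule — branch into T Z  //  T Z.
              branch 1.2.1.1 (add T Z):
                ○ open, literals {Z=1}.
              branch 1.2.1.2 (add T Z):
                ○ open, literals {Z=1}.
          branch 1.2.2 (add T X):
            ○ open, literals {X=1}.
  branch 2 (add T (W \to \lnot V)):
    T (W \to \lnot V): β-rule — branch into F W  //  T \lnot V.
      branch 2.1 (add F W):
        ○ open, literals {W=0}.
      branch 2.2 (add T \lnot V):
        ○ open, literals {V=0}.
0 branches closed, 6 open.
Each open branch fixes some atoms; the unmentioned ones are free. Counting distinct full assignments: branch {W=0} (V, Z, Y, X) contributes 16 new; branch {Z=1} (V, Y, W, X) contributes 8 new; branch {Z=1} (V, Y, W, X) contributes 0 new; branch {X=1} (V, Z, Y, W) contributes 4 new; branch {W=0} (V, Z, Y, X) contributes 0 new; branch {V=0} (Z, Y, W, X) contributes 2 new. Total: 30.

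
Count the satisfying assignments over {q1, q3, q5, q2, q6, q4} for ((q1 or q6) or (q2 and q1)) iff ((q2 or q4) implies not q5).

36

Initial set: {T (((q1 or q6) or (q2 and q1)) iff ((q2 or q4) implies not q5))}.
T (((q1 or q6) or (q2 and q1)) iff ((q2 or q4) implies not q5)): β-rule — branch into T ((q1 or q6) or (q2 and q1)), T ((q2 or q4) implies not q5)  //  F ((q1 or q6) or (q2 and q1)), F ((q2 or q4) implies not q5).
  branch 1 (add T ((q1 or q6) or (q2 and q1)), T ((q2 or q4) implies not q5)):
    T ((q1 or q6) or (q2 and q1)): β-rule — branch into T (q1 or q6)  //  T (q2 and q1).
      branch 1.1 (add T (q1 or q6)):
        T ((q2 or q4) implies not q5): β-rule — branch into F (q2 or q4)  //  T not q5.
          branch 1.1.1 (add F (q2 or q4)):
            F (q2 or q4): α-rule — add F q2, F q4.
            T (q1 or q6): β-rule — branch into T q1  //  T q6.
              branch 1.1.1.1 (add T q1):
                ○ open, literals {q1=1, q2=0, q4=0}.
              branch 1.1.1.2 (add T q6):
                ○ open, literals {q2=0, q4=0, q6=1}.
          branch 1.1.2 (add T not q5):
            T (q1 or q6): β-rule — branch into T q1  //  T q6.
              branch 1.1.2.1 (add T q1):
                ○ open, literals {q1=1, q5=0}.
              branch 1.1.2.2 (add T q6):
                ○ open, literals {q5=0, q6=1}.
      branch 1.2 (add T (q2 and q1)):
        T (q2 and q1): α-rule — add T q2, T q1.
        T ((q2 or q4) implies not q5): β-rule — branch into F (q2 or q4)  //  T not q5.
          branch 1.2.1 (add F (q2 or q4)):
            F (q2 or q4): α-rule — add F q2, F q4.
            × closes — contains both q2 and not q2.
          branch 1.2.2 (add T not q5):
            ○ open, literals {q1=1, q2=1, q5=0}.
  branch 2 (add F ((q1 or q6) or (q2 and q1)), F ((q2 or q4) implies not q5)):
    F ((q1 or q6) or (q2 and q1)): α-rule — add F (q1 or q6), F (q2 and q1).
    F ((q2 or q4) implies not q5): α-rule — add T (q2 or q4), F not q5.
    F (q1 or q6): α-rule — add F q1, F q6.
    F (q2 and q1): β-rule — branch into F q2  //  F q1.
      branch 2.1 (add F q2):
        T (q2 or q4): β-rule — branch into T q2  //  T q4.
          branch 2.1.1 (add T q2):
            × closes — contains both q2 and not q2.
          branch 2.1.2 (add T q4):
            ○ open, literals {q1=0, q2=0, q4=1, q5=1, q6=0}.
      branch 2.2 (add F q1):
        T (q2 or q4): β-rule — branch into T q2  //  T q4.
          branch 2.2.1 (add T q2):
            ○ open, literals {q1=0, q2=1, q5=1, q6=0}.
          branch 2.2.2 (add T q4):
            ○ open, literals {q1=0, q4=1, q5=1, q6=0}.
2 branches closed, 8 open.
Each open branch fixes some atoms; the unmentioned ones are free. Counting distinct full assignments: branch {q1=1, q2=0, q4=0} (q3, q5, q6) contributes 8 new; branch {q2=0, q4=0, q6=1} (q1, q3, q5) contributes 4 new; branch {q1=1, q5=0} (q3, q2, q6, q4) contributes 12 new; branch {q5=0, q6=1} (q1, q3, q2, q4) contributes 6 new; branch {q1=1, q2=1, q5=0} (q3, q6, q4) contributes 0 new; branch {q1=0, q2=0, q4=1, q5=1, q6=0} (q3) contributes 2 new; branch {q1=0, q2=1, q5=1, q6=0} (q3, q4) contributes 4 new; branch {q1=0, q4=1, q5=1, q6=0} (q3, q2) contributes 0 new. Total: 36.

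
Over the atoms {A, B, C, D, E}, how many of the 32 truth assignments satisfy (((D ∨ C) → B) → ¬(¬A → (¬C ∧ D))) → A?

18

Initial set: {T ((((D ∨ C) → B) → ¬(¬A → (¬C ∧ D))) → A)}.
T ((((D ∨ C) → B) → ¬(¬A → (¬C ∧ D))) → A): β-rule — branch into F (((D ∨ C) → B) → ¬(¬A → (¬C ∧ D)))  //  T A.
  branch 1 (add F (((D ∨ C) → B) → ¬(¬A → (¬C ∧ D)))):
    F (((D ∨ C) → B) → ¬(¬A → (¬C ∧ D))): α-rule — add T ((D ∨ C) → B), F ¬(¬A → (¬C ∧ D)).
    T ((D ∨ C) → B): β-rule — branch into F (D ∨ C)  //  T B.
      branch 1.1 (add F (D ∨ C)):
        F (D ∨ C): α-rule — add F D, F C.
        F ¬(¬A → (¬C ∧ D)): β-rule — branch into F ¬A  //  T (¬C ∧ D).
          branch 1.1.1 (add F ¬A):
            ○ open, literals {A=T, C=F, D=F}.
          branch 1.1.2 (add T (¬C ∧ D)):
            T (¬C ∧ D): α-rule — add T ¬C, T D.
            × closes — contains both D and ¬D.
      branch 1.2 (add T B):
        F ¬(¬A → (¬C ∧ D)): β-rule — branch into F ¬A  //  T (¬C ∧ D).
          branch 1.2.1 (add F ¬A):
            ○ open, literals {A=T, B=T}.
          branch 1.2.2 (add T (¬C ∧ D)):
            T (¬C ∧ D): α-rule — add T ¬C, T D.
            ○ open, literals {B=T, C=F, D=T}.
  branch 2 (add T A):
    ○ open, literals {A=T}.
1 branch closed, 4 open.
Each open branch fixes some atoms; the unmentioned ones are free. Counting distinct full assignments: branch {A=T, C=F, D=F} (B, E) contributes 4 new; branch {A=T, B=T} (C, D, E) contributes 6 new; branch {B=T, C=F, D=T} (A, E) contributes 2 new; branch {A=T} (B, C, D, E) contributes 6 new. Total: 18.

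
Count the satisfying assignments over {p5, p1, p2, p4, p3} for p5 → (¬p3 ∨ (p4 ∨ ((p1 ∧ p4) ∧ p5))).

28

Initial set: {(p5 → (¬p3 ∨ (p4 ∨ ((p1 ∧ p4) ∧ p5))))}.
(p5 → (¬p3 ∨ (p4 ∨ ((p1 ∧ p4) ∧ p5)))): β-rule — branch into ¬p5  //  (¬p3 ∨ (p4 ∨ ((p1 ∧ p4) ∧ p5))).
  branch 1 (add ¬p5):
    ○ open, literals {p5=0}.
  branch 2 (add (¬p3 ∨ (p4 ∨ ((p1 ∧ p4) ∧ p5)))):
    (¬p3 ∨ (p4 ∨ ((p1 ∧ p4) ∧ p5))): β-rule — branch into ¬p3  //  (p4 ∨ ((p1 ∧ p4) ∧ p5)).
      branch 2.1 (add ¬p3):
        ○ open, literals {p3=0}.
      branch 2.2 (add (p4 ∨ ((p1 ∧ p4) ∧ p5))):
        (p4 ∨ ((p1 ∧ p4) ∧ p5)): β-rule — branch into p4  //  ((p1 ∧ p4) ∧ p5).
          branch 2.2.1 (add p4):
            ○ open, literals {p4=1}.
          branch 2.2.2 (add ((p1 ∧ p4) ∧ p5)):
            ((p1 ∧ p4) ∧ p5): α-rule — add (p1 ∧ p4), p5.
            (p1 ∧ p4): α-rule — add p1, p4.
            ○ open, literals {p1=1, p4=1, p5=1}.
0 branches closed, 4 open.
Each open branch fixes some atoms; the unmentioned ones are free. Counting distinct full assignments: branch {p5=0} (p1, p2, p4, p3) contributes 16 new; branch {p3=0} (p5, p1, p2, p4) contributes 8 new; branch {p4=1} (p5, p1, p2, p3) contributes 4 new; branch {p1=1, p4=1, p5=1} (p2, p3) contributes 0 new. Total: 28.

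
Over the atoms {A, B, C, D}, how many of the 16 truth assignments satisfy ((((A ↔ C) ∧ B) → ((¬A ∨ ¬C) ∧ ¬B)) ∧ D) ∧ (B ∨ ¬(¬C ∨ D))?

Initial set: {(((((A ↔ C) ∧ B) → ((¬A ∨ ¬C) ∧ ¬B)) ∧ D) ∧ (B ∨ ¬(¬C ∨ D)))}.
(((((A ↔ C) ∧ B) → ((¬A ∨ ¬C) ∧ ¬B)) ∧ D) ∧ (B ∨ ¬(¬C ∨ D))): α-rule — add ((((A ↔ C) ∧ B) → ((¬A ∨ ¬C) ∧ ¬B)) ∧ D), (B ∨ ¬(¬C ∨ D)).
((((A ↔ C) ∧ B) → ((¬A ∨ ¬C) ∧ ¬B)) ∧ D): α-rule — add (((A ↔ C) ∧ B) → ((¬A ∨ ¬C) ∧ ¬B)), D.
(B ∨ ¬(¬C ∨ D)): β-rule — branch into B  //  ¬(¬C ∨ D).
  branch 1 (add B):
    (((A ↔ C) ∧ B) → ((¬A ∨ ¬C) ∧ ¬B)): β-rule — branch into ¬((A ↔ C) ∧ B)  //  ((¬A ∨ ¬C) ∧ ¬B).
      branch 1.1 (add ¬((A ↔ C) ∧ B)):
        ¬((A ↔ C) ∧ B): β-rule — branch into ¬(A ↔ C)  //  ¬B.
          branch 1.1.1 (add ¬(A ↔ C)):
            ¬(A ↔ C): β-rule — branch into A, ¬C  //  ¬A, C.
              branch 1.1.1.1 (add A, ¬C):
                ○ open, literals {A=T, B=T, C=F, D=T}.
              branch 1.1.1.2 (add ¬A, C):
                ○ open, literals {A=F, B=T, C=T, D=T}.
          branch 1.1.2 (add ¬B):
            × closes — contains both B and ¬B.
      branch 1.2 (add ((¬A ∨ ¬C) ∧ ¬B)):
        ((¬A ∨ ¬C) ∧ ¬B): α-rule — add (¬A ∨ ¬C), ¬B.
        × closes — contains both B and ¬B.
  branch 2 (add ¬(¬C ∨ D)):
    ¬(¬C ∨ D): α-rule — add ¬¬C, ¬D.
    × closes — contains both D and ¬D.
3 branches closed, 2 open.
Each open branch fixes some atoms; the unmentioned ones are free. Counting distinct full assignments: branch {A=T, B=T, C=F, D=T} (none free) contributes 1 new; branch {A=F, B=T, C=T, D=T} (none free) contributes 1 new. Total: 2.

2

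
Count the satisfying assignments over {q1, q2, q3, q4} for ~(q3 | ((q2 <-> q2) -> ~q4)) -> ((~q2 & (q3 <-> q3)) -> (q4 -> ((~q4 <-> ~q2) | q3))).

Initial set: {(~(q3 | ((q2 <-> q2) -> ~q4)) -> ((~q2 & (q3 <-> q3)) -> (q4 -> ((~q4 <-> ~q2) | q3))))}.
(~(q3 | ((q2 <-> q2) -> ~q4)) -> ((~q2 & (q3 <-> q3)) -> (q4 -> ((~q4 <-> ~q2) | q3)))): β-rule — branch into ~~(q3 | ((q2 <-> q2) -> ~q4))  //  ((~q2 & (q3 <-> q3)) -> (q4 -> ((~q4 <-> ~q2) | q3))).
  branch 1 (add ~~(q3 | ((q2 <-> q2) -> ~q4))):
    ~~(q3 | ((q2 <-> q2) -> ~q4)): β-rule — branch into q3  //  ((q2 <-> q2) -> ~q4).
      branch 1.1 (add q3):
        ○ open, literals {q3=true}.
      branch 1.2 (add ((q2 <-> q2) -> ~q4)):
        ((q2 <-> q2) -> ~q4): β-rule — branch into ~(q2 <-> q2)  //  ~q4.
          branch 1.2.1 (add ~(q2 <-> q2)):
            ~(q2 <-> q2): β-rule — branch into q2, ~q2  //  ~q2, q2.
              branch 1.2.1.1 (add q2, ~q2):
                × closes — contains both q2 and ~q2.
              branch 1.2.1.2 (add ~q2, q2):
                × closes — contains both q2 and ~q2.
          branch 1.2.2 (add ~q4):
            ○ open, literals {q4=false}.
  branch 2 (add ((~q2 & (q3 <-> q3)) -> (q4 -> ((~q4 <-> ~q2) | q3)))):
    ((~q2 & (q3 <-> q3)) -> (q4 -> ((~q4 <-> ~q2) | q3))): β-rule — branch into ~(~q2 & (q3 <-> q3))  //  (q4 -> ((~q4 <-> ~q2) | q3)).
      branch 2.1 (add ~(~q2 & (q3 <-> q3))):
        ~(~q2 & (q3 <-> q3)): β-rule — branch into ~~q2  //  ~(q3 <-> q3).
          branch 2.1.1 (add ~~q2):
            ○ open, literals {q2=true}.
          branch 2.1.2 (add ~(q3 <-> q3)):
            ~(q3 <-> q3): β-rule — branch into q3, ~q3  //  ~q3, q3.
              branch 2.1.2.1 (add q3, ~q3):
                × closes — contains both q3 and ~q3.
              branch 2.1.2.2 (add ~q3, q3):
                × closes — contains both q3 and ~q3.
      branch 2.2 (add (q4 -> ((~q4 <-> ~q2) | q3))):
        (q4 -> ((~q4 <-> ~q2) | q3)): β-rule — branch into ~q4  //  ((~q4 <-> ~q2) | q3).
          branch 2.2.1 (add ~q4):
            ○ open, literals {q4=false}.
          branch 2.2.2 (add ((~q4 <-> ~q2) | q3)):
            ((~q4 <-> ~q2) | q3): β-rule — branch into (~q4 <-> ~q2)  //  q3.
              branch 2.2.2.1 (add (~q4 <-> ~q2)):
                (~q4 <-> ~q2): β-rule — branch into ~q4, ~q2  //  ~~q4, ~~q2.
                  branch 2.2.2.1.1 (add ~q4, ~q2):
                    ○ open, literals {q2=false, q4=false}.
                  branch 2.2.2.1.2 (add ~~q4, ~~q2):
                    ○ open, literals {q2=true, q4=true}.
              branch 2.2.2.2 (add q3):
                ○ open, literals {q3=true}.
4 branches closed, 7 open.
Each open branch fixes some atoms; the unmentioned ones are free. Counting distinct full assignments: branch {q3=true} (q1, q2, q4) contributes 8 new; branch {q4=false} (q1, q2, q3) contributes 4 new; branch {q2=true} (q1, q3, q4) contributes 2 new; branch {q4=false} (q1, q2, q3) contributes 0 new; branch {q2=false, q4=false} (q1, q3) contributes 0 new; branch {q2=true, q4=true} (q1, q3) contributes 0 new; branch {q3=true} (q1, q2, q4) contributes 0 new. Total: 14.

14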